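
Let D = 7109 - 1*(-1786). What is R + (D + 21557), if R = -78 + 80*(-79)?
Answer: 24054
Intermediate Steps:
D = 8895 (D = 7109 + 1786 = 8895)
R = -6398 (R = -78 - 6320 = -6398)
R + (D + 21557) = -6398 + (8895 + 21557) = -6398 + 30452 = 24054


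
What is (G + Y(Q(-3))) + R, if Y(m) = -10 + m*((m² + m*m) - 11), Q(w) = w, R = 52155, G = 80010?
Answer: 132134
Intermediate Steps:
Y(m) = -10 + m*(-11 + 2*m²) (Y(m) = -10 + m*((m² + m²) - 11) = -10 + m*(2*m² - 11) = -10 + m*(-11 + 2*m²))
(G + Y(Q(-3))) + R = (80010 + (-10 - 11*(-3) + 2*(-3)³)) + 52155 = (80010 + (-10 + 33 + 2*(-27))) + 52155 = (80010 + (-10 + 33 - 54)) + 52155 = (80010 - 31) + 52155 = 79979 + 52155 = 132134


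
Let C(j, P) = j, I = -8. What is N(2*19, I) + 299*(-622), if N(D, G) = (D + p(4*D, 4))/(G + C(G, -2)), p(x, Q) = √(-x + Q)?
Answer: -1487843/8 - I*√37/8 ≈ -1.8598e+5 - 0.76035*I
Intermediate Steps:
p(x, Q) = √(Q - x)
N(D, G) = (D + √(4 - 4*D))/(2*G) (N(D, G) = (D + √(4 - 4*D))/(G + G) = (D + √(4 - 4*D))/((2*G)) = (D + √(4 - 4*D))*(1/(2*G)) = (D + √(4 - 4*D))/(2*G))
N(2*19, I) + 299*(-622) = (√(1 - 2*19) + (2*19)/2)/(-8) + 299*(-622) = -(√(1 - 1*38) + (½)*38)/8 - 185978 = -(√(1 - 38) + 19)/8 - 185978 = -(√(-37) + 19)/8 - 185978 = -(I*√37 + 19)/8 - 185978 = -(19 + I*√37)/8 - 185978 = (-19/8 - I*√37/8) - 185978 = -1487843/8 - I*√37/8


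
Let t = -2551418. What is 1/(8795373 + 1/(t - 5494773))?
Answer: 8046191/70769251074242 ≈ 1.1370e-7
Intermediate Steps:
1/(8795373 + 1/(t - 5494773)) = 1/(8795373 + 1/(-2551418 - 5494773)) = 1/(8795373 + 1/(-8046191)) = 1/(8795373 - 1/8046191) = 1/(70769251074242/8046191) = 8046191/70769251074242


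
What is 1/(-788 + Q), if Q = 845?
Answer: 1/57 ≈ 0.017544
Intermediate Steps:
1/(-788 + Q) = 1/(-788 + 845) = 1/57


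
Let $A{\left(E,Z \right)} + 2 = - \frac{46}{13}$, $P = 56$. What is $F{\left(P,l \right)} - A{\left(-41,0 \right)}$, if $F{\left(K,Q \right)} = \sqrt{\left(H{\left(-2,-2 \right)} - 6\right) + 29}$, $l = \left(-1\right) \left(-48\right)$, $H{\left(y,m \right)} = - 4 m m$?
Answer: $\frac{72}{13} + \sqrt{7} \approx 8.1842$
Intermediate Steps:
$A{\left(E,Z \right)} = - \frac{72}{13}$ ($A{\left(E,Z \right)} = -2 - \frac{46}{13} = - \frac{72}{13}$)
$H{\left(y,m \right)} = - 4 m^{2}$
$l = 48$
$F{\left(K,Q \right)} = \sqrt{7}$ ($F{\left(K,Q \right)} = \sqrt{\left(- 4 \left(-2\right)^{2} - 6\right) + 29} = \sqrt{\left(\left(-4\right) 4 - 6\right) + 29} = \sqrt{\left(-16 - 6\right) + 29} = \sqrt{-22 + 29} = \sqrt{7}$)
$F{\left(P,l \right)} - A{\left(-41,0 \right)} = \sqrt{7} - - \frac{72}{13} = \sqrt{7} + \frac{72}{13} = \frac{72}{13} + \sqrt{7}$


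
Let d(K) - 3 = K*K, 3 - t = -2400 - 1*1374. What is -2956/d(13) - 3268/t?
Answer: -2931727/162411 ≈ -18.051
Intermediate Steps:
t = 3777 (t = 3 - (-2400 - 1*1374) = 3 - (-2400 - 1374) = 3 - 1*(-3774) = 3 + 3774 = 3777)
d(K) = 3 + K**2 (d(K) = 3 + K*K = 3 + K**2)
-2956/d(13) - 3268/t = -2956/(3 + 13**2) - 3268/3777 = -2956/(3 + 169) - 3268*1/3777 = -2956/172 - 3268/3777 = -2956*1/172 - 3268/3777 = -739/43 - 3268/3777 = -2931727/162411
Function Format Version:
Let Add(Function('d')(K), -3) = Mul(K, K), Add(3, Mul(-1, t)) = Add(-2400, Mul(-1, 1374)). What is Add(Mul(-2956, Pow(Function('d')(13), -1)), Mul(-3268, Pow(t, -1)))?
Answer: Rational(-2931727, 162411) ≈ -18.051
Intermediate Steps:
t = 3777 (t = Add(3, Mul(-1, Add(-2400, Mul(-1, 1374)))) = Add(3, Mul(-1, Add(-2400, -1374))) = Add(3, Mul(-1, -3774)) = Add(3, 3774) = 3777)
Function('d')(K) = Add(3, Pow(K, 2)) (Function('d')(K) = Add(3, Mul(K, K)) = Add(3, Pow(K, 2)))
Add(Mul(-2956, Pow(Function('d')(13), -1)), Mul(-3268, Pow(t, -1))) = Add(Mul(-2956, Pow(Add(3, Pow(13, 2)), -1)), Mul(-3268, Pow(3777, -1))) = Add(Mul(-2956, Pow(Add(3, 169), -1)), Mul(-3268, Rational(1, 3777))) = Add(Mul(-2956, Pow(172, -1)), Rational(-3268, 3777)) = Add(Mul(-2956, Rational(1, 172)), Rational(-3268, 3777)) = Add(Rational(-739, 43), Rational(-3268, 3777)) = Rational(-2931727, 162411)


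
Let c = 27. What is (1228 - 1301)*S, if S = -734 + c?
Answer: 51611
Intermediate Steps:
S = -707 (S = -734 + 27 = -707)
(1228 - 1301)*S = (1228 - 1301)*(-707) = -73*(-707) = 51611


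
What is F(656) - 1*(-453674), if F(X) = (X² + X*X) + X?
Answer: 1315002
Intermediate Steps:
F(X) = X + 2*X² (F(X) = (X² + X²) + X = 2*X² + X = X + 2*X²)
F(656) - 1*(-453674) = 656*(1 + 2*656) - 1*(-453674) = 656*(1 + 1312) + 453674 = 656*1313 + 453674 = 861328 + 453674 = 1315002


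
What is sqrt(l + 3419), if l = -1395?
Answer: 2*sqrt(506) ≈ 44.989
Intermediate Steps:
sqrt(l + 3419) = sqrt(-1395 + 3419) = sqrt(2024) = 2*sqrt(506)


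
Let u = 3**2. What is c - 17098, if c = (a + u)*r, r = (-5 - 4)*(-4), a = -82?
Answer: -19726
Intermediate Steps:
u = 9
r = 36 (r = -9*(-4) = 36)
c = -2628 (c = (-82 + 9)*36 = -73*36 = -2628)
c - 17098 = -2628 - 17098 = -19726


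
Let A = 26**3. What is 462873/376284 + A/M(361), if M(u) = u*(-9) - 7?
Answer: -212768879/51049196 ≈ -4.1679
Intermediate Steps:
M(u) = -7 - 9*u (M(u) = -9*u - 7 = -7 - 9*u)
A = 17576
462873/376284 + A/M(361) = 462873/376284 + 17576/(-7 - 9*361) = 462873*(1/376284) + 17576/(-7 - 3249) = 154291/125428 + 17576/(-3256) = 154291/125428 + 17576*(-1/3256) = 154291/125428 - 2197/407 = -212768879/51049196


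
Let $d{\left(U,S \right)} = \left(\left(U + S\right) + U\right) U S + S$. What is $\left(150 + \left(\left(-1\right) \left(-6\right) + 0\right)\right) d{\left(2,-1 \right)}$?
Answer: $-1092$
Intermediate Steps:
$d{\left(U,S \right)} = S + S U \left(S + 2 U\right)$ ($d{\left(U,S \right)} = \left(\left(S + U\right) + U\right) U S + S = \left(S + 2 U\right) U S + S = U \left(S + 2 U\right) S + S = S U \left(S + 2 U\right) + S = S + S U \left(S + 2 U\right)$)
$\left(150 + \left(\left(-1\right) \left(-6\right) + 0\right)\right) d{\left(2,-1 \right)} = \left(150 + \left(\left(-1\right) \left(-6\right) + 0\right)\right) \left(- (1 + 2 \cdot 2^{2} - 2)\right) = \left(150 + \left(6 + 0\right)\right) \left(- (1 + 2 \cdot 4 - 2)\right) = \left(150 + 6\right) \left(- (1 + 8 - 2)\right) = 156 \left(\left(-1\right) 7\right) = 156 \left(-7\right) = -1092$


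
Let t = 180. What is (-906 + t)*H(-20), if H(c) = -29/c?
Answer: -10527/10 ≈ -1052.7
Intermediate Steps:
(-906 + t)*H(-20) = (-906 + 180)*(-29/(-20)) = -(-21054)*(-1)/20 = -726*29/20 = -10527/10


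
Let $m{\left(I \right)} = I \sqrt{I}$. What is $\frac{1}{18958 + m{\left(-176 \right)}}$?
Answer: $\frac{9479}{182428770} + \frac{176 i \sqrt{11}}{91214385} \approx 5.196 \cdot 10^{-5} + 6.3995 \cdot 10^{-6} i$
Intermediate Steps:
$m{\left(I \right)} = I^{\frac{3}{2}}$
$\frac{1}{18958 + m{\left(-176 \right)}} = \frac{1}{18958 + \left(-176\right)^{\frac{3}{2}}} = \frac{1}{18958 - 704 i \sqrt{11}}$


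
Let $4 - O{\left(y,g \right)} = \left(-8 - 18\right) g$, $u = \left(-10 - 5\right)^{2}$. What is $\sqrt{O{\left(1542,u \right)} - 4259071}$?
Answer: $i \sqrt{4253217} \approx 2062.3 i$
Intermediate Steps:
$u = 225$ ($u = \left(-10 - 5\right)^{2} = \left(-15\right)^{2} = 225$)
$O{\left(y,g \right)} = 4 + 26 g$ ($O{\left(y,g \right)} = 4 - \left(-8 - 18\right) g = 4 - - 26 g = 4 + 26 g$)
$\sqrt{O{\left(1542,u \right)} - 4259071} = \sqrt{\left(4 + 26 \cdot 225\right) - 4259071} = \sqrt{\left(4 + 5850\right) - 4259071} = \sqrt{5854 - 4259071} = \sqrt{-4253217} = i \sqrt{4253217}$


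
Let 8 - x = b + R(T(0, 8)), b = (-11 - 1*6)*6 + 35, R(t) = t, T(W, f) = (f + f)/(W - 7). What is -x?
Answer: -541/7 ≈ -77.286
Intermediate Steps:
T(W, f) = 2*f/(-7 + W) (T(W, f) = (2*f)/(-7 + W) = 2*f/(-7 + W))
b = -67 (b = (-11 - 6)*6 + 35 = -17*6 + 35 = -102 + 35 = -67)
x = 541/7 (x = 8 - (-67 + 2*8/(-7 + 0)) = 8 - (-67 + 2*8/(-7)) = 8 - (-67 + 2*8*(-1/7)) = 8 - (-67 - 16/7) = 8 - 1*(-485/7) = 8 + 485/7 = 541/7 ≈ 77.286)
-x = -1*541/7 = -541/7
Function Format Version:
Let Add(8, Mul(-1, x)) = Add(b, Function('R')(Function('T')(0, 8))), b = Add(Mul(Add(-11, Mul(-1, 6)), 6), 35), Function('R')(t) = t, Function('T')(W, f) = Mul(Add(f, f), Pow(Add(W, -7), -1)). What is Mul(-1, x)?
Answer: Rational(-541, 7) ≈ -77.286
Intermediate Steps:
Function('T')(W, f) = Mul(2, f, Pow(Add(-7, W), -1)) (Function('T')(W, f) = Mul(Mul(2, f), Pow(Add(-7, W), -1)) = Mul(2, f, Pow(Add(-7, W), -1)))
b = -67 (b = Add(Mul(Add(-11, -6), 6), 35) = Add(Mul(-17, 6), 35) = Add(-102, 35) = -67)
x = Rational(541, 7) (x = Add(8, Mul(-1, Add(-67, Mul(2, 8, Pow(Add(-7, 0), -1))))) = Add(8, Mul(-1, Add(-67, Mul(2, 8, Pow(-7, -1))))) = Add(8, Mul(-1, Add(-67, Mul(2, 8, Rational(-1, 7))))) = Add(8, Mul(-1, Add(-67, Rational(-16, 7)))) = Add(8, Mul(-1, Rational(-485, 7))) = Add(8, Rational(485, 7)) = Rational(541, 7) ≈ 77.286)
Mul(-1, x) = Mul(-1, Rational(541, 7)) = Rational(-541, 7)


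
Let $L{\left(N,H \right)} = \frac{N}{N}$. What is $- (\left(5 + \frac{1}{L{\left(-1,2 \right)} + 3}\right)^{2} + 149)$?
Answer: $- \frac{2825}{16} \approx -176.56$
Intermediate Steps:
$L{\left(N,H \right)} = 1$
$- (\left(5 + \frac{1}{L{\left(-1,2 \right)} + 3}\right)^{2} + 149) = - (\left(5 + \frac{1}{1 + 3}\right)^{2} + 149) = - (\left(5 + \frac{1}{4}\right)^{2} + 149) = - (\left(\frac{21}{4}\right)^{2} + 149) = - (\frac{441}{16} + 149) = \left(-1\right) \frac{2825}{16} = - \frac{2825}{16}$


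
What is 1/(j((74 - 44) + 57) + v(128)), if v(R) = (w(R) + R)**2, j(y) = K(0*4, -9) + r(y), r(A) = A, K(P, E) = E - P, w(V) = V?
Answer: 1/65614 ≈ 1.5241e-5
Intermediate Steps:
j(y) = -9 + y (j(y) = (-9 - 0*4) + y = (-9 - 1*0) + y = (-9 + 0) + y = -9 + y)
v(R) = 4*R**2 (v(R) = (R + R)**2 = (2*R)**2 = 4*R**2)
1/(j((74 - 44) + 57) + v(128)) = 1/((-9 + ((74 - 44) + 57)) + 4*128**2) = 1/((-9 + (30 + 57)) + 4*16384) = 1/((-9 + 87) + 65536) = 1/(78 + 65536) = 1/65614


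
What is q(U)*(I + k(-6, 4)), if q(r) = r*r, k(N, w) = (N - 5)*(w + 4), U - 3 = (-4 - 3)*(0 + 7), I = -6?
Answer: -198904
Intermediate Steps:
U = -46 (U = 3 + (-4 - 3)*(0 + 7) = 3 - 7*7 = 3 - 49 = -46)
k(N, w) = (-5 + N)*(4 + w)
q(r) = r**2
q(U)*(I + k(-6, 4)) = (-46)**2*(-6 + (-20 - 5*4 + 4*(-6) - 6*4)) = 2116*(-6 + (-20 - 20 - 24 - 24)) = 2116*(-6 - 88) = 2116*(-94) = -198904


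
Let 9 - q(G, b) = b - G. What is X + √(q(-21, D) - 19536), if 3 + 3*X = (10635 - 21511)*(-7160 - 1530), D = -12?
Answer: 94512437/3 + 4*I*√1221 ≈ 3.1504e+7 + 139.77*I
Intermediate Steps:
q(G, b) = 9 + G - b (q(G, b) = 9 - (b - G) = 9 + (G - b) = 9 + G - b)
X = 94512437/3 (X = -1 + ((10635 - 21511)*(-7160 - 1530))/3 = -1 + (-10876*(-8690))/3 = -1 + (⅓)*94512440 = -1 + 94512440/3 = 94512437/3 ≈ 3.1504e+7)
X + √(q(-21, D) - 19536) = 94512437/3 + √((9 - 21 - 1*(-12)) - 19536) = 94512437/3 + √((9 - 21 + 12) - 19536) = 94512437/3 + √(0 - 19536) = 94512437/3 + √(-19536) = 94512437/3 + 4*I*√1221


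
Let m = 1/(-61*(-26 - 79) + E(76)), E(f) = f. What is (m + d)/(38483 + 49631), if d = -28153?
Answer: -91229796/285533417 ≈ -0.31951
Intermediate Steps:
m = 1/6481 (m = 1/(-61*(-26 - 79) + 76) = 1/(-61*(-105) + 76) = 1/(6405 + 76) = 1/6481 ≈ 0.00015430)
(m + d)/(38483 + 49631) = (1/6481 - 28153)/(38483 + 49631) = -182459592/6481/88114 = -182459592/6481*1/88114 = -91229796/285533417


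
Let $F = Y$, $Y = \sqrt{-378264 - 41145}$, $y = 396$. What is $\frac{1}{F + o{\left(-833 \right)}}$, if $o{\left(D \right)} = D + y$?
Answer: $- \frac{437}{610378} - \frac{3 i \sqrt{46601}}{610378} \approx -0.00071595 - 0.001061 i$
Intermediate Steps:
$Y = 3 i \sqrt{46601}$ ($Y = \sqrt{-419409} = 3 i \sqrt{46601} \approx 647.62 i$)
$o{\left(D \right)} = 396 + D$ ($o{\left(D \right)} = D + 396 = 396 + D$)
$F = 3 i \sqrt{46601} \approx 647.62 i$
$\frac{1}{F + o{\left(-833 \right)}} = \frac{1}{3 i \sqrt{46601} + \left(396 - 833\right)} = \frac{1}{3 i \sqrt{46601} - 437} = \frac{1}{-437 + 3 i \sqrt{46601}}$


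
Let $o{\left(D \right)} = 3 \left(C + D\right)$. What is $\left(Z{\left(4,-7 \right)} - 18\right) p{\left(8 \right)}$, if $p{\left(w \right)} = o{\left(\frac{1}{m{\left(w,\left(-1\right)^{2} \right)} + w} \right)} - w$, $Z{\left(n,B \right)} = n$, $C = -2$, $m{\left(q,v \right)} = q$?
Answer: $\frac{1547}{8} \approx 193.38$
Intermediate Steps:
$o{\left(D \right)} = -6 + 3 D$ ($o{\left(D \right)} = 3 \left(-2 + D\right) = -6 + 3 D$)
$p{\left(w \right)} = -6 - w + \frac{3}{2 w}$ ($p{\left(w \right)} = \left(-6 + \frac{3}{w + w}\right) - w = \left(-6 + \frac{3}{2 w}\right) - w = -6 - w + \frac{3}{2 w}$)
$\left(Z{\left(4,-7 \right)} - 18\right) p{\left(8 \right)} = \left(4 - 18\right) \left(-6 - 8 + \frac{3}{2 \cdot 8}\right) = - 14 \left(-6 - 8 + \frac{3}{2} \cdot \frac{1}{8}\right) = - 14 \left(-6 - 8 + \frac{3}{16}\right) = \left(-14\right) \left(- \frac{221}{16}\right) = \frac{1547}{8}$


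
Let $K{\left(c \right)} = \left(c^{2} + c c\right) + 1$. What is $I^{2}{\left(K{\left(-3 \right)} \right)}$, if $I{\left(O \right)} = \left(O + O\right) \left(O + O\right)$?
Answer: $2085136$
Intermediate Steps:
$K{\left(c \right)} = 1 + 2 c^{2}$ ($K{\left(c \right)} = \left(c^{2} + c^{2}\right) + 1 = 2 c^{2} + 1 = 1 + 2 c^{2}$)
$I{\left(O \right)} = 4 O^{2}$ ($I{\left(O \right)} = 2 O 2 O = 4 O^{2}$)
$I^{2}{\left(K{\left(-3 \right)} \right)} = \left(4 \left(1 + 2 \left(-3\right)^{2}\right)^{2}\right)^{2} = \left(4 \left(1 + 2 \cdot 9\right)^{2}\right)^{2} = \left(4 \left(1 + 18\right)^{2}\right)^{2} = \left(4 \cdot 19^{2}\right)^{2} = \left(4 \cdot 361\right)^{2} = 1444^{2} = 2085136$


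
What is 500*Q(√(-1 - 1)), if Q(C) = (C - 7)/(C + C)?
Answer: 250 + 875*I*√2 ≈ 250.0 + 1237.4*I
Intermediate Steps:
Q(C) = (-7 + C)/(2*C) (Q(C) = (-7 + C)/((2*C)) = (-7 + C)*(1/(2*C)) = (-7 + C)/(2*C))
500*Q(√(-1 - 1)) = 500*((-7 + √(-1 - 1))/(2*(√(-1 - 1)))) = 500*((-7 + √(-2))/(2*(√(-2)))) = 500*((-7 + I*√2)/(2*((I*√2)))) = 500*((-I*√2/2)*(-7 + I*√2)/2) = 500*(-I*√2*(-7 + I*√2)/4) = -125*I*√2*(-7 + I*√2)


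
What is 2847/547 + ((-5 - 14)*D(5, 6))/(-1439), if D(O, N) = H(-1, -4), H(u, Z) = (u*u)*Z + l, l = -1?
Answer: 4044868/787133 ≈ 5.1387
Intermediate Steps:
H(u, Z) = -1 + Z*u² (H(u, Z) = (u*u)*Z - 1 = u²*Z - 1 = Z*u² - 1 = -1 + Z*u²)
D(O, N) = -5 (D(O, N) = -1 - 4*(-1)² = -1 - 4*1 = -1 - 4 = -5)
2847/547 + ((-5 - 14)*D(5, 6))/(-1439) = 2847/547 + ((-5 - 14)*(-5))/(-1439) = 2847*(1/547) - 19*(-5)*(-1/1439) = 2847/547 + 95*(-1/1439) = 2847/547 - 95/1439 = 4044868/787133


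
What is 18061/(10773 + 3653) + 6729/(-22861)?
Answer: 315819967/329792786 ≈ 0.95763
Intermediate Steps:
18061/(10773 + 3653) + 6729/(-22861) = 18061/14426 + 6729*(-1/22861) = 18061*(1/14426) - 6729/22861 = 18061/14426 - 6729/22861 = 315819967/329792786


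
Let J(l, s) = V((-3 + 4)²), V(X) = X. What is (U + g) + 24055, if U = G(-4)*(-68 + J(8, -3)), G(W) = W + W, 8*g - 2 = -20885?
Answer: 175845/8 ≈ 21981.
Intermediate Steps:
g = -20883/8 (g = ¼ + (⅛)*(-20885) = ¼ - 20885/8 = -20883/8 ≈ -2610.4)
G(W) = 2*W
J(l, s) = 1 (J(l, s) = (-3 + 4)² = 1² = 1)
U = 536 (U = (2*(-4))*(-68 + 1) = -8*(-67) = 536)
(U + g) + 24055 = (536 - 20883/8) + 24055 = -16595/8 + 24055 = 175845/8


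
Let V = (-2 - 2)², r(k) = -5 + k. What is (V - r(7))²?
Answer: 196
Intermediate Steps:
V = 16 (V = (-4)² = 16)
(V - r(7))² = (16 - (-5 + 7))² = (16 - 1*2)² = (16 - 2)² = 14² = 196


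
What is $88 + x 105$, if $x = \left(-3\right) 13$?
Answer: $-4007$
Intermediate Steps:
$x = -39$
$88 + x 105 = 88 - 4095 = -4007$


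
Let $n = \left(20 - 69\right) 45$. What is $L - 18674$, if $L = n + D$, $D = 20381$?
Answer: $-498$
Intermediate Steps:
$n = -2205$ ($n = \left(-49\right) 45 = -2205$)
$L = 18176$ ($L = -2205 + 20381 = 18176$)
$L - 18674 = 18176 - 18674 = -498$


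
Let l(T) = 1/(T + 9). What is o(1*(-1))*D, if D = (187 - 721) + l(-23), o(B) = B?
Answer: 7477/14 ≈ 534.07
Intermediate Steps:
l(T) = 1/(9 + T)
D = -7477/14 (D = (187 - 721) + 1/(9 - 23) = -534 + 1/(-14) = -534 - 1/14 = -7477/14 ≈ -534.07)
o(1*(-1))*D = (1*(-1))*(-7477/14) = -1*(-7477/14) = 7477/14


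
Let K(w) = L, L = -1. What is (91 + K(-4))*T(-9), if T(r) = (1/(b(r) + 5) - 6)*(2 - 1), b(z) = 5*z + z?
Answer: -26550/49 ≈ -541.84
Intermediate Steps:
b(z) = 6*z
T(r) = -6 + 1/(5 + 6*r) (T(r) = (1/(6*r + 5) - 6)*(2 - 1) = (1/(5 + 6*r) - 6)*1 = (-6 + 1/(5 + 6*r))*1 = -6 + 1/(5 + 6*r))
K(w) = -1
(91 + K(-4))*T(-9) = (91 - 1)*((-29 - 36*(-9))/(5 + 6*(-9))) = 90*((-29 + 324)/(5 - 54)) = 90*(295/(-49)) = 90*(-1/49*295) = 90*(-295/49) = -26550/49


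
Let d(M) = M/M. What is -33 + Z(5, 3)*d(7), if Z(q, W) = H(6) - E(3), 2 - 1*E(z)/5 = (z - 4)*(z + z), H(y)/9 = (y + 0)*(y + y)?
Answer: 575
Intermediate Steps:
H(y) = 18*y² (H(y) = 9*((y + 0)*(y + y)) = 9*(y*(2*y)) = 9*(2*y²) = 18*y²)
E(z) = 10 - 10*z*(-4 + z) (E(z) = 10 - 5*(z - 4)*(z + z) = 10 - 5*(-4 + z)*2*z = 10 - 10*z*(-4 + z))
Z(q, W) = 608 (Z(q, W) = 18*6² - (10 - 10*3² + 40*3) = 18*36 - (10 - 10*9 + 120) = 648 - (10 - 90 + 120) = 648 - 1*40 = 648 - 40 = 608)
d(M) = 1
-33 + Z(5, 3)*d(7) = -33 + 608*1 = -33 + 608 = 575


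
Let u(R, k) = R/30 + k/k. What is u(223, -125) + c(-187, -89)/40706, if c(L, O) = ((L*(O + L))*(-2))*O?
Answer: 142953349/610590 ≈ 234.12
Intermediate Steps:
u(R, k) = 1 + R/30 (u(R, k) = R*(1/30) + 1 = R/30 + 1 = 1 + R/30)
c(L, O) = -2*L*O*(L + O) (c(L, O) = ((L*(L + O))*(-2))*O = (-2*L*(L + O))*O = -2*L*O*(L + O))
u(223, -125) + c(-187, -89)/40706 = (1 + (1/30)*223) - 2*(-187)*(-89)*(-187 - 89)/40706 = (1 + 223/30) - 2*(-187)*(-89)*(-276)*(1/40706) = 253/30 + 9186936*(1/40706) = 253/30 + 4593468/20353 = 142953349/610590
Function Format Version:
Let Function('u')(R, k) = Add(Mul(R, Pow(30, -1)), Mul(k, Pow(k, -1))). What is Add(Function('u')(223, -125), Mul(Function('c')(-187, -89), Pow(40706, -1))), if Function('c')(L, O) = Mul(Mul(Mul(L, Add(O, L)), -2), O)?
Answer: Rational(142953349, 610590) ≈ 234.12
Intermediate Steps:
Function('u')(R, k) = Add(1, Mul(Rational(1, 30), R)) (Function('u')(R, k) = Add(Mul(R, Rational(1, 30)), 1) = Add(Mul(Rational(1, 30), R), 1) = Add(1, Mul(Rational(1, 30), R)))
Function('c')(L, O) = Mul(-2, L, O, Add(L, O)) (Function('c')(L, O) = Mul(Mul(Mul(L, Add(L, O)), -2), O) = Mul(Mul(-2, L, Add(L, O)), O) = Mul(-2, L, O, Add(L, O)))
Add(Function('u')(223, -125), Mul(Function('c')(-187, -89), Pow(40706, -1))) = Add(Add(1, Mul(Rational(1, 30), 223)), Mul(Mul(-2, -187, -89, Add(-187, -89)), Pow(40706, -1))) = Add(Add(1, Rational(223, 30)), Mul(Mul(-2, -187, -89, -276), Rational(1, 40706))) = Add(Rational(253, 30), Mul(9186936, Rational(1, 40706))) = Add(Rational(253, 30), Rational(4593468, 20353)) = Rational(142953349, 610590)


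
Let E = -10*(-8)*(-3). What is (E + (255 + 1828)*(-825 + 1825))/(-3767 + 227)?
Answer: -104138/177 ≈ -588.35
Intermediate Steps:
E = -240 (E = 80*(-3) = -240)
(E + (255 + 1828)*(-825 + 1825))/(-3767 + 227) = (-240 + (255 + 1828)*(-825 + 1825))/(-3767 + 227) = (-240 + 2083*1000)/(-3540) = (-240 + 2083000)*(-1/3540) = 2082760*(-1/3540) = -104138/177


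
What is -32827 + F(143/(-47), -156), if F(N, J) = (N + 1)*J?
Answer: -1527893/47 ≈ -32508.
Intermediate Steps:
F(N, J) = J*(1 + N) (F(N, J) = (1 + N)*J = J*(1 + N))
-32827 + F(143/(-47), -156) = -32827 - 156*(1 + 143/(-47)) = -32827 - 156*(1 + 143*(-1/47)) = -32827 - 156*(1 - 143/47) = -32827 - 156*(-96/47) = -32827 + 14976/47 = -1527893/47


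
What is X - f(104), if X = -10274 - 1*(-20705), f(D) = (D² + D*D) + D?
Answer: -11305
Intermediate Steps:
f(D) = D + 2*D² (f(D) = (D² + D²) + D = 2*D² + D = D + 2*D²)
X = 10431 (X = -10274 + 20705 = 10431)
X - f(104) = 10431 - 104*(1 + 2*104) = 10431 - 104*(1 + 208) = 10431 - 104*209 = 10431 - 1*21736 = 10431 - 21736 = -11305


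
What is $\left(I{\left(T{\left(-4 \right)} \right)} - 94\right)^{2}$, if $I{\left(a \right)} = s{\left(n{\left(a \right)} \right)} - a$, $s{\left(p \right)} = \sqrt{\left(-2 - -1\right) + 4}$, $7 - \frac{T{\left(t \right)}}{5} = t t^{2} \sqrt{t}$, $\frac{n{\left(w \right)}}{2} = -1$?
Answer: $\left(129 - \sqrt{3} + 640 i\right)^{2} \approx -3.934 \cdot 10^{5} + 1.629 \cdot 10^{5} i$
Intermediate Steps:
$n{\left(w \right)} = -2$ ($n{\left(w \right)} = 2 \left(-1\right) = -2$)
$T{\left(t \right)} = 35 - 5 t^{\frac{7}{2}}$ ($T{\left(t \right)} = 35 - 5 t t^{2} \sqrt{t} = 35 - 5 t^{3} \sqrt{t} = 35 - 5 t^{\frac{7}{2}}$)
$s{\left(p \right)} = \sqrt{3}$ ($s{\left(p \right)} = \sqrt{\left(-2 + 1\right) + 4} = \sqrt{-1 + 4} = \sqrt{3}$)
$I{\left(a \right)} = \sqrt{3} - a$
$\left(I{\left(T{\left(-4 \right)} \right)} - 94\right)^{2} = \left(\left(\sqrt{3} - \left(35 - 5 \left(-4\right)^{\frac{7}{2}}\right)\right) - 94\right)^{2} = \left(\left(\sqrt{3} - \left(35 - 5 \left(- 128 i\right)\right)\right) - 94\right)^{2} = \left(\left(\sqrt{3} - \left(35 + 640 i\right)\right) - 94\right)^{2} = \left(\left(-35 + \sqrt{3} - 640 i\right) - 94\right)^{2} = \left(-129 + \sqrt{3} - 640 i\right)^{2}$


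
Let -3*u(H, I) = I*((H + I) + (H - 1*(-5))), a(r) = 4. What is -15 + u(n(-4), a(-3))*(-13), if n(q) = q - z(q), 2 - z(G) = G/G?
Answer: -97/3 ≈ -32.333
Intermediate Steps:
z(G) = 1 (z(G) = 2 - G/G = 2 - 1*1 = 2 - 1 = 1)
n(q) = -1 + q (n(q) = q - 1*1 = q - 1 = -1 + q)
u(H, I) = -I*(5 + I + 2*H)/3 (u(H, I) = -I*((H + I) + (H - 1*(-5)))/3 = -I*((H + I) + (H + 5))/3 = -I*((H + I) + (5 + H))/3 = -I*(5 + I + 2*H)/3)
-15 + u(n(-4), a(-3))*(-13) = -15 - ⅓*4*(5 + 4 + 2*(-1 - 4))*(-13) = -15 - ⅓*4*(5 + 4 + 2*(-5))*(-13) = -15 - ⅓*4*(5 + 4 - 10)*(-13) = -15 - ⅓*4*(-1)*(-13) = -15 + (4/3)*(-13) = -15 - 52/3 = -97/3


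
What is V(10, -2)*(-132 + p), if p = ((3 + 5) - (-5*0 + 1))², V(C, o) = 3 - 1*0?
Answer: -249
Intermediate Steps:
V(C, o) = 3 (V(C, o) = 3 + 0 = 3)
p = 49 (p = (8 - (0 + 1))² = (8 - 1*1)² = (8 - 1)² = 7² = 49)
V(10, -2)*(-132 + p) = 3*(-132 + 49) = 3*(-83) = -249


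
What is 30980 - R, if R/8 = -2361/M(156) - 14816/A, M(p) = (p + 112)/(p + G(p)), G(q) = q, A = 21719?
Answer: 77087021732/1455173 ≈ 52975.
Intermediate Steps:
M(p) = (112 + p)/(2*p) (M(p) = (p + 112)/(p + p) = (112 + p)/((2*p)) = (112 + p)*(1/(2*p)) = (112 + p)/(2*p))
R = -32005762192/1455173 (R = 8*(-2361*312/(112 + 156) - 14816/21719) = 8*(-2361/((1/2)*(1/156)*268) - 14816*1/21719) = 8*(-2361/67/78 - 14816/21719) = 8*(-2361*78/67 - 14816/21719) = 8*(-184158/67 - 14816/21719) = 8*(-4000720274/1455173) = -32005762192/1455173 ≈ -21994.)
30980 - R = 30980 - 1*(-32005762192/1455173) = 30980 + 32005762192/1455173 = 77087021732/1455173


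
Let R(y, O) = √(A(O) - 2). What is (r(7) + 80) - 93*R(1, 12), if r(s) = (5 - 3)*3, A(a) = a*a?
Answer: 86 - 93*√142 ≈ -1022.2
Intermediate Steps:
A(a) = a²
r(s) = 6 (r(s) = 2*3 = 6)
R(y, O) = √(-2 + O²) (R(y, O) = √(O² - 2) = √(-2 + O²))
(r(7) + 80) - 93*R(1, 12) = (6 + 80) - 93*√(-2 + 12²) = 86 - 93*√(-2 + 144) = 86 - 93*√142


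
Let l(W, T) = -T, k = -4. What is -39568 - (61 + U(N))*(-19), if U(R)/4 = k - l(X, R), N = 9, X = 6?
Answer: -38029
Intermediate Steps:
U(R) = -16 + 4*R (U(R) = 4*(-4 - (-1)*R) = 4*(-4 + R) = -16 + 4*R)
-39568 - (61 + U(N))*(-19) = -39568 - (61 + (-16 + 4*9))*(-19) = -39568 - (61 + (-16 + 36))*(-19) = -39568 - (61 + 20)*(-19) = -39568 - 81*(-19) = -39568 - 1*(-1539) = -39568 + 1539 = -38029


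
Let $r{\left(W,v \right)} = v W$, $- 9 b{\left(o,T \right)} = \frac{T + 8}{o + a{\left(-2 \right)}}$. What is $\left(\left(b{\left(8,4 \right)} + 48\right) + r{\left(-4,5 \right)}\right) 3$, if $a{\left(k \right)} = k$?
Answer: $\frac{250}{3} \approx 83.333$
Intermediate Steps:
$b{\left(o,T \right)} = - \frac{8 + T}{9 \left(-2 + o\right)}$ ($b{\left(o,T \right)} = - \frac{\left(T + 8\right) \frac{1}{o - 2}}{9} = - \frac{\left(8 + T\right) \frac{1}{-2 + o}}{9} = - \frac{\frac{1}{-2 + o} \left(8 + T\right)}{9} = - \frac{8 + T}{9 \left(-2 + o\right)}$)
$r{\left(W,v \right)} = W v$
$\left(\left(b{\left(8,4 \right)} + 48\right) + r{\left(-4,5 \right)}\right) 3 = \left(\left(\frac{-8 - 4}{9 \left(-2 + 8\right)} + 48\right) - 20\right) 3 = \left(\left(\frac{-8 - 4}{9 \cdot 6} + 48\right) - 20\right) 3 = \left(\left(\frac{1}{9} \cdot \frac{1}{6} \left(-12\right) + 48\right) - 20\right) 3 = \left(\left(- \frac{2}{9} + 48\right) - 20\right) 3 = \left(\frac{430}{9} - 20\right) 3 = \frac{250}{9} \cdot 3 = \frac{250}{3}$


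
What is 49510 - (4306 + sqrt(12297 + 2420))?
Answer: 45204 - sqrt(14717) ≈ 45083.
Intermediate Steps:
49510 - (4306 + sqrt(12297 + 2420)) = 49510 - (4306 + sqrt(14717)) = 49510 + (-4306 - sqrt(14717)) = 45204 - sqrt(14717)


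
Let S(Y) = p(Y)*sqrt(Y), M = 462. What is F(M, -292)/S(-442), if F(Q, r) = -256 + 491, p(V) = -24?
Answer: 235*I*sqrt(442)/10608 ≈ 0.46574*I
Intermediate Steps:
F(Q, r) = 235
S(Y) = -24*sqrt(Y)
F(M, -292)/S(-442) = 235/((-24*I*sqrt(442))) = 235*(I*sqrt(442)/10608) = 235*I*sqrt(442)/10608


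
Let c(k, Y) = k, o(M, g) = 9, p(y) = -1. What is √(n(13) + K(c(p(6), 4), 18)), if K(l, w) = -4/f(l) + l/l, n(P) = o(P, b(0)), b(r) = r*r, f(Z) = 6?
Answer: 2*√21/3 ≈ 3.0550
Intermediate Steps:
b(r) = r²
n(P) = 9
K(l, w) = ⅓ (K(l, w) = -4/6 + l/l = -4*⅙ + 1 = -⅔ + 1 = ⅓)
√(n(13) + K(c(p(6), 4), 18)) = √(9 + ⅓) = √(28/3) = 2*√21/3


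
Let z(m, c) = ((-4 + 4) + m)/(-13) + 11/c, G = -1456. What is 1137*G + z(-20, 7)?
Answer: -150647669/91 ≈ -1.6555e+6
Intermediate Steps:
z(m, c) = 11/c - m/13 (z(m, c) = (0 + m)*(-1/13) + 11/c = m*(-1/13) + 11/c = -m/13 + 11/c = 11/c - m/13)
1137*G + z(-20, 7) = 1137*(-1456) + (11/7 - 1/13*(-20)) = -1655472 + (11*(⅐) + 20/13) = -1655472 + (11/7 + 20/13) = -1655472 + 283/91 = -150647669/91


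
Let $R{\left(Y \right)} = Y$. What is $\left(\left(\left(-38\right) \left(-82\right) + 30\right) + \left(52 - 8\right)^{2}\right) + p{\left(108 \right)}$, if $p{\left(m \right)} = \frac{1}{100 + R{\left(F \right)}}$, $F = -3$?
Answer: $\frac{492955}{97} \approx 5082.0$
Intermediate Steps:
$p{\left(m \right)} = \frac{1}{97}$ ($p{\left(m \right)} = \frac{1}{100 - 3} = \frac{1}{97}$)
$\left(\left(\left(-38\right) \left(-82\right) + 30\right) + \left(52 - 8\right)^{2}\right) + p{\left(108 \right)} = \left(\left(\left(-38\right) \left(-82\right) + 30\right) + \left(52 - 8\right)^{2}\right) + \frac{1}{97} = \left(\left(3116 + 30\right) + 44^{2}\right) + \frac{1}{97} = \left(3146 + 1936\right) + \frac{1}{97} = 5082 + \frac{1}{97} = \frac{492955}{97}$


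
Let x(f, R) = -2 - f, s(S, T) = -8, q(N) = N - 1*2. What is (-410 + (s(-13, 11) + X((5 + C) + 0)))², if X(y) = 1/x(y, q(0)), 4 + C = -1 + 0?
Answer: 700569/4 ≈ 1.7514e+5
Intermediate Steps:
q(N) = -2 + N (q(N) = N - 2 = -2 + N)
C = -5 (C = -4 + (-1 + 0) = -4 - 1 = -5)
X(y) = 1/(-2 - y)
(-410 + (s(-13, 11) + X((5 + C) + 0)))² = (-410 + (-8 - 1/(2 + ((5 - 5) + 0))))² = (-410 + (-8 - 1/(2 + (0 + 0))))² = (-410 + (-8 - 1/(2 + 0)))² = (-410 + (-8 - 1/2))² = (-410 + (-8 - 1*½))² = (-410 + (-8 - ½))² = (-410 - 17/2)² = (-837/2)² = 700569/4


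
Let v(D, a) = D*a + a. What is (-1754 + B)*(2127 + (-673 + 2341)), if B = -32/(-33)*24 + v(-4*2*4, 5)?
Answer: -7156335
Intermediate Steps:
v(D, a) = a + D*a
B = -1449/11 (B = -32/(-33)*24 + 5*(1 - 4*2*4) = -32*(-1/33)*24 + 5*(1 - 8*4) = (32/33)*24 + 5*(1 - 32) = 256/11 + 5*(-31) = 256/11 - 155 = -1449/11 ≈ -131.73)
(-1754 + B)*(2127 + (-673 + 2341)) = (-1754 - 1449/11)*(2127 + (-673 + 2341)) = -20743*(2127 + 1668)/11 = -20743/11*3795 = -7156335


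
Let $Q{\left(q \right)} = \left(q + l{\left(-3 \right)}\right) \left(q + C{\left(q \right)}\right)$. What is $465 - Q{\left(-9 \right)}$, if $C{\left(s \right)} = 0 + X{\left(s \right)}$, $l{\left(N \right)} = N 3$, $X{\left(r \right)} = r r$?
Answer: $1761$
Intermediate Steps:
$X{\left(r \right)} = r^{2}$
$l{\left(N \right)} = 3 N$
$C{\left(s \right)} = s^{2}$ ($C{\left(s \right)} = 0 + s^{2} = s^{2}$)
$Q{\left(q \right)} = \left(-9 + q\right) \left(q + q^{2}\right)$ ($Q{\left(q \right)} = \left(q + 3 \left(-3\right)\right) \left(q + q^{2}\right) = \left(q - 9\right) \left(q + q^{2}\right) = \left(-9 + q\right) \left(q + q^{2}\right)$)
$465 - Q{\left(-9 \right)} = 465 - - 9 \left(-9 + \left(-9\right)^{2} - -72\right) = 465 - - 9 \left(-9 + 81 + 72\right) = 465 - \left(-9\right) 144 = 465 - -1296 = 465 + 1296 = 1761$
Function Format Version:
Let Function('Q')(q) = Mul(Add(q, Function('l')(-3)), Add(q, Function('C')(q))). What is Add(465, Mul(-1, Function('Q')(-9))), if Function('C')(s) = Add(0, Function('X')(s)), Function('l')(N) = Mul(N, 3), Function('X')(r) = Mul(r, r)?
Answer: 1761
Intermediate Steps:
Function('X')(r) = Pow(r, 2)
Function('l')(N) = Mul(3, N)
Function('C')(s) = Pow(s, 2) (Function('C')(s) = Add(0, Pow(s, 2)) = Pow(s, 2))
Function('Q')(q) = Mul(Add(-9, q), Add(q, Pow(q, 2))) (Function('Q')(q) = Mul(Add(q, Mul(3, -3)), Add(q, Pow(q, 2))) = Mul(Add(q, -9), Add(q, Pow(q, 2))) = Mul(Add(-9, q), Add(q, Pow(q, 2))))
Add(465, Mul(-1, Function('Q')(-9))) = Add(465, Mul(-1, Mul(-9, Add(-9, Pow(-9, 2), Mul(-8, -9))))) = Add(465, Mul(-1, Mul(-9, Add(-9, 81, 72)))) = Add(465, Mul(-1, Mul(-9, 144))) = Add(465, Mul(-1, -1296)) = Add(465, 1296) = 1761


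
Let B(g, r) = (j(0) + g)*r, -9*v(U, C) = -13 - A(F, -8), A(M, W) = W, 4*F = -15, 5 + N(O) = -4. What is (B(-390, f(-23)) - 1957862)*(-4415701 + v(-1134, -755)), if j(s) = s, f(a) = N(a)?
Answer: 77668496955008/9 ≈ 8.6298e+12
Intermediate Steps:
N(O) = -9 (N(O) = -5 - 4 = -9)
f(a) = -9
F = -15/4 (F = (1/4)*(-15) = -15/4 ≈ -3.7500)
v(U, C) = 5/9 (v(U, C) = -(-13 - 1*(-8))/9 = -(-13 + 8)/9 = -1/9*(-5) = 5/9)
B(g, r) = g*r (B(g, r) = (0 + g)*r = g*r)
(B(-390, f(-23)) - 1957862)*(-4415701 + v(-1134, -755)) = (-390*(-9) - 1957862)*(-4415701 + 5/9) = (3510 - 1957862)*(-39741304/9) = -1954352*(-39741304/9) = 77668496955008/9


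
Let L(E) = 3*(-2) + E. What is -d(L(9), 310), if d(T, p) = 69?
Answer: -69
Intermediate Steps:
L(E) = -6 + E
-d(L(9), 310) = -1*69 = -69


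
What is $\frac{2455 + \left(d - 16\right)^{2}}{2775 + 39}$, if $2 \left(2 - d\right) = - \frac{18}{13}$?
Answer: $\frac{222412}{237783} \approx 0.93536$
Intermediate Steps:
$d = \frac{35}{13}$ ($d = 2 - \frac{\left(-18\right) \frac{1}{13}}{2} = 2 - - \frac{9}{13} = 2 + \frac{9}{13} = \frac{35}{13} \approx 2.6923$)
$\frac{2455 + \left(d - 16\right)^{2}}{2775 + 39} = \frac{2455 + \left(\frac{35}{13} - 16\right)^{2}}{2775 + 39} = \frac{2455 + \left(- \frac{173}{13}\right)^{2}}{2814} = \left(2455 + \frac{29929}{169}\right) \frac{1}{2814} = \frac{444824}{169} \cdot \frac{1}{2814} = \frac{222412}{237783}$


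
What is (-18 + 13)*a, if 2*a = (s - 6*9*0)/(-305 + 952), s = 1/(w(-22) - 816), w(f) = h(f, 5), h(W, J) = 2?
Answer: 5/1053316 ≈ 4.7469e-6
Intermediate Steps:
w(f) = 2
s = -1/814 (s = 1/(2 - 816) = 1/(-814) = -1/814 ≈ -0.0012285)
a = -1/1053316 (a = ((-1/814 - 6*9*0)/(-305 + 952))/2 = ((-1/814 - 54*0)/647)/2 = ((-1/814 + 0)*(1/647))/2 = (-1/814*1/647)/2 = (½)*(-1/526658) = -1/1053316 ≈ -9.4938e-7)
(-18 + 13)*a = (-18 + 13)*(-1/1053316) = -5*(-1/1053316) = 5/1053316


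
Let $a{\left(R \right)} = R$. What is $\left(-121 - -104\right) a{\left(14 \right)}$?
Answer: $-238$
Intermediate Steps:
$\left(-121 - -104\right) a{\left(14 \right)} = \left(-121 - -104\right) 14 = \left(-121 + 104\right) 14 = \left(-17\right) 14 = -238$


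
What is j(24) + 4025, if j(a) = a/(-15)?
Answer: 20117/5 ≈ 4023.4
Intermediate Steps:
j(a) = -a/15 (j(a) = a*(-1/15) = -a/15)
j(24) + 4025 = -1/15*24 + 4025 = -8/5 + 4025 = 20117/5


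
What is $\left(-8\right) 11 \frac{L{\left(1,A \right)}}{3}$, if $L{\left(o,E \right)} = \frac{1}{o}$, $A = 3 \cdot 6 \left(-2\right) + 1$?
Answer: $- \frac{88}{3} \approx -29.333$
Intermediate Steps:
$A = -35$ ($A = 3 \left(-12\right) + 1 = -36 + 1 = -35$)
$\left(-8\right) 11 \frac{L{\left(1,A \right)}}{3} = \left(-8\right) 11 \frac{1}{1 \cdot 3} = - 88 \cdot 1 \cdot \frac{1}{3} = \left(-88\right) \frac{1}{3} = - \frac{88}{3}$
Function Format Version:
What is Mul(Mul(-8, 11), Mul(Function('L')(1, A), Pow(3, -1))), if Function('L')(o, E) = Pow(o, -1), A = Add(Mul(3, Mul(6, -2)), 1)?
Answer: Rational(-88, 3) ≈ -29.333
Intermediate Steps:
A = -35 (A = Add(Mul(3, -12), 1) = Add(-36, 1) = -35)
Mul(Mul(-8, 11), Mul(Function('L')(1, A), Pow(3, -1))) = Mul(Mul(-8, 11), Mul(Pow(1, -1), Pow(3, -1))) = Mul(-88, Mul(1, Rational(1, 3))) = Mul(-88, Rational(1, 3)) = Rational(-88, 3)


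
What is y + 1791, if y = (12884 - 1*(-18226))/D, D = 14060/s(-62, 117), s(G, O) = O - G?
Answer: 3075015/1406 ≈ 2187.1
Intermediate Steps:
D = 14060/179 (D = 14060/(117 - 1*(-62)) = 14060/(117 + 62) = 14060/179 ≈ 78.547)
y = 556869/1406 (y = (12884 - 1*(-18226))/(14060/179) = (12884 + 18226)*(179/14060) = 31110*(179/14060) = 556869/1406 ≈ 396.07)
y + 1791 = 556869/1406 + 1791 = 3075015/1406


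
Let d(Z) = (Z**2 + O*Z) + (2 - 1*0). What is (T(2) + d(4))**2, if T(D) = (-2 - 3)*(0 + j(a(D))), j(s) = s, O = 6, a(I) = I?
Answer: 1024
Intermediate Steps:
d(Z) = 2 + Z**2 + 6*Z (d(Z) = (Z**2 + 6*Z) + (2 - 1*0) = (Z**2 + 6*Z) + (2 + 0) = (Z**2 + 6*Z) + 2 = 2 + Z**2 + 6*Z)
T(D) = -5*D (T(D) = (-2 - 3)*(0 + D) = -5*D)
(T(2) + d(4))**2 = (-5*2 + (2 + 4**2 + 6*4))**2 = (-10 + (2 + 16 + 24))**2 = (-10 + 42)**2 = 32**2 = 1024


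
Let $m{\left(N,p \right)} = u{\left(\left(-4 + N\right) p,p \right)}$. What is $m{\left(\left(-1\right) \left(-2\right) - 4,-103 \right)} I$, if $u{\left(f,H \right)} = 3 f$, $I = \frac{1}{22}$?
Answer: $\frac{927}{11} \approx 84.273$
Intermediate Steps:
$I = \frac{1}{22} \approx 0.045455$
$m{\left(N,p \right)} = 3 p \left(-4 + N\right)$ ($m{\left(N,p \right)} = 3 \left(-4 + N\right) p = 3 p \left(-4 + N\right)$)
$m{\left(\left(-1\right) \left(-2\right) - 4,-103 \right)} I = 3 \left(-103\right) \left(-4 - 2\right) \frac{1}{22} = 3 \left(-103\right) \left(-6\right) \frac{1}{22} = 1854 \cdot \frac{1}{22} = \frac{927}{11}$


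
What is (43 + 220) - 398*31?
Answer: -12075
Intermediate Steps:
(43 + 220) - 398*31 = 263 - 12338 = -12075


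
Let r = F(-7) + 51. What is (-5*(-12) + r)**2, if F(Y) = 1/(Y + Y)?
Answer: 2411809/196 ≈ 12305.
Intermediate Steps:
F(Y) = 1/(2*Y)
r = 713/14 (r = (1/2)/(-7) + 51 = (1/2)*(-1/7) + 51 = -1/14 + 51 = 713/14 ≈ 50.929)
(-5*(-12) + r)**2 = (-5*(-12) + 713/14)**2 = (60 + 713/14)**2 = (1553/14)**2 = 2411809/196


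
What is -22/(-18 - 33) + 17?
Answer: 889/51 ≈ 17.431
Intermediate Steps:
-22/(-18 - 33) + 17 = -22/(-51) + 17 = -1/51*(-22) + 17 = 22/51 + 17 = 889/51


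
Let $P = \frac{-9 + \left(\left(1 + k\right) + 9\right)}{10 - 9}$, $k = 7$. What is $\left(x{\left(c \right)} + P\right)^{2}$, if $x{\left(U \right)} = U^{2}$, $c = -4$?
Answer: $576$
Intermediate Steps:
$P = 8$ ($P = \frac{-9 + \left(\left(1 + 7\right) + 9\right)}{10 - 9} = \frac{-9 + \left(8 + 9\right)}{1} = \left(-9 + 17\right) 1 = 8 \cdot 1 = 8$)
$\left(x{\left(c \right)} + P\right)^{2} = \left(\left(-4\right)^{2} + 8\right)^{2} = \left(16 + 8\right)^{2} = 24^{2} = 576$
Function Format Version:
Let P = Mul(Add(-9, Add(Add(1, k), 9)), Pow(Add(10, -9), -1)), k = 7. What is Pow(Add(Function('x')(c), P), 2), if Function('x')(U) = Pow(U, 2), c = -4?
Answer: 576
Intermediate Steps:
P = 8 (P = Mul(Add(-9, Add(Add(1, 7), 9)), Pow(Add(10, -9), -1)) = Mul(Add(-9, Add(8, 9)), Pow(1, -1)) = Mul(Add(-9, 17), 1) = Mul(8, 1) = 8)
Pow(Add(Function('x')(c), P), 2) = Pow(Add(Pow(-4, 2), 8), 2) = Pow(Add(16, 8), 2) = Pow(24, 2) = 576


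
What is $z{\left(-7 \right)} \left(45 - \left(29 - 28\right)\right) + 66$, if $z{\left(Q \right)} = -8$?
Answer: $-286$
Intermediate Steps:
$z{\left(-7 \right)} \left(45 - \left(29 - 28\right)\right) + 66 = - 8 \left(45 - \left(29 - 28\right)\right) + 66 = - 8 \left(45 - 1\right) + 66 = \left(-8\right) 44 + 66 = -352 + 66 = -286$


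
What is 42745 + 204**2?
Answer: 84361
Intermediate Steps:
42745 + 204**2 = 42745 + 41616 = 84361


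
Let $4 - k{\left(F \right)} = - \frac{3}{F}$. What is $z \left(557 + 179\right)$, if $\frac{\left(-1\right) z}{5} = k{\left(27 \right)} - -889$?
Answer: $- \frac{29579840}{9} \approx -3.2866 \cdot 10^{6}$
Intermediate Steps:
$k{\left(F \right)} = 4 + \frac{3}{F}$ ($k{\left(F \right)} = 4 - - \frac{3}{F} = 4 + \frac{3}{F}$)
$z = - \frac{40190}{9}$ ($z = - 5 \left(\left(4 + \frac{3}{27}\right) - -889\right) = - 5 \left(\left(4 + 3 \cdot \frac{1}{27}\right) + 889\right) = - 5 \left(\left(4 + \frac{1}{9}\right) + 889\right) = - 5 \left(\frac{37}{9} + 889\right) = \left(-5\right) \frac{8038}{9} = - \frac{40190}{9} \approx -4465.6$)
$z \left(557 + 179\right) = - \frac{40190 \left(557 + 179\right)}{9} = \left(- \frac{40190}{9}\right) 736 = - \frac{29579840}{9}$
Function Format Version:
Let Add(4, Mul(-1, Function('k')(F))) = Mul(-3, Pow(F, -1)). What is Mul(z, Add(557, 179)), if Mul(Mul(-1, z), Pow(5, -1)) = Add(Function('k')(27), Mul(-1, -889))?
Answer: Rational(-29579840, 9) ≈ -3.2866e+6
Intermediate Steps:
Function('k')(F) = Add(4, Mul(3, Pow(F, -1))) (Function('k')(F) = Add(4, Mul(-1, Mul(-3, Pow(F, -1)))) = Add(4, Mul(3, Pow(F, -1))))
z = Rational(-40190, 9) (z = Mul(-5, Add(Add(4, Mul(3, Pow(27, -1))), Mul(-1, -889))) = Mul(-5, Add(Add(4, Mul(3, Rational(1, 27))), 889)) = Mul(-5, Add(Add(4, Rational(1, 9)), 889)) = Mul(-5, Add(Rational(37, 9), 889)) = Mul(-5, Rational(8038, 9)) = Rational(-40190, 9) ≈ -4465.6)
Mul(z, Add(557, 179)) = Mul(Rational(-40190, 9), Add(557, 179)) = Mul(Rational(-40190, 9), 736) = Rational(-29579840, 9)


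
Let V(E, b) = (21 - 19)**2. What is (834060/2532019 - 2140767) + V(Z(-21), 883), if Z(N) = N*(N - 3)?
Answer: -5420451756437/2532019 ≈ -2.1408e+6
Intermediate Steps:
Z(N) = N*(-3 + N)
V(E, b) = 4 (V(E, b) = 2**2 = 4)
(834060/2532019 - 2140767) + V(Z(-21), 883) = (834060/2532019 - 2140767) + 4 = -5420461884513/2532019 + 4 = -5420451756437/2532019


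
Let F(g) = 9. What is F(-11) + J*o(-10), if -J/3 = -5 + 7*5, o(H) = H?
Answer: 909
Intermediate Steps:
J = -90 (J = -3*(-5 + 7*5) = -3*(-5 + 35) = -3*30 = -90)
F(-11) + J*o(-10) = 9 - 90*(-10) = 9 + 900 = 909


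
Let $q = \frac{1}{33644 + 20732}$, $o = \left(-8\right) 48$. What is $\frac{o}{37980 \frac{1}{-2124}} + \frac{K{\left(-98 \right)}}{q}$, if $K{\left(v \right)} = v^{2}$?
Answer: $\frac{550949617376}{1055} \approx 5.2223 \cdot 10^{8}$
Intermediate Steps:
$o = -384$
$q = \frac{1}{54376} \approx 1.839 \cdot 10^{-5}$
$\frac{o}{37980 \frac{1}{-2124}} + \frac{K{\left(-98 \right)}}{q} = - \frac{384}{37980 \frac{1}{-2124}} + \left(-98\right)^{2} \frac{1}{\frac{1}{54376}} = - \frac{384}{37980 \left(- \frac{1}{2124}\right)} + 9604 \cdot 54376 = - \frac{384}{- \frac{1055}{59}} + 522227104 = \left(-384\right) \left(- \frac{59}{1055}\right) + 522227104 = \frac{22656}{1055} + 522227104 = \frac{550949617376}{1055}$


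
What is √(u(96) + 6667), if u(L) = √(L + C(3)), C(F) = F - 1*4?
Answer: √(6667 + √95) ≈ 81.711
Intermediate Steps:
C(F) = -4 + F (C(F) = F - 4 = -4 + F)
u(L) = √(-1 + L) (u(L) = √(L + (-4 + 3)) = √(L - 1) = √(-1 + L))
√(u(96) + 6667) = √(√(-1 + 96) + 6667) = √(√95 + 6667) = √(6667 + √95)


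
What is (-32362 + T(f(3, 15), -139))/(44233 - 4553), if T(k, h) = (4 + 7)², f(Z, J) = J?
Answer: -32241/39680 ≈ -0.81252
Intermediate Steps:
T(k, h) = 121 (T(k, h) = 11² = 121)
(-32362 + T(f(3, 15), -139))/(44233 - 4553) = (-32362 + 121)/(44233 - 4553) = -32241/39680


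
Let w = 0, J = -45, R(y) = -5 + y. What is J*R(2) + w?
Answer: 135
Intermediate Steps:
J*R(2) + w = -45*(-5 + 2) + 0 = -45*(-3) + 0 = 135 + 0 = 135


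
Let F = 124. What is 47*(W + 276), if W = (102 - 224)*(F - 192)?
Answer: 402884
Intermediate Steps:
W = 8296 (W = (102 - 224)*(124 - 192) = -122*(-68) = 8296)
47*(W + 276) = 47*(8296 + 276) = 47*8572 = 402884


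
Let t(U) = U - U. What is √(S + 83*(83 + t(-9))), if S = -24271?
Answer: I*√17382 ≈ 131.84*I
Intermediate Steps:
t(U) = 0
√(S + 83*(83 + t(-9))) = √(-24271 + 83*(83 + 0)) = √(-24271 + 83*83) = √(-24271 + 6889) = √(-17382) = I*√17382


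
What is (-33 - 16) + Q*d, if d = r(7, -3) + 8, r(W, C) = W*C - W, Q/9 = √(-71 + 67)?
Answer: -49 - 360*I ≈ -49.0 - 360.0*I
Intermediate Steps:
Q = 18*I (Q = 9*√(-71 + 67) = 9*√(-4) = 9*(2*I) = 18*I ≈ 18.0*I)
r(W, C) = -W + C*W (r(W, C) = C*W - W = -W + C*W)
d = -20 (d = 7*(-1 - 3) + 8 = 7*(-4) + 8 = -28 + 8 = -20)
(-33 - 16) + Q*d = (-33 - 16) + (18*I)*(-20) = -49 - 360*I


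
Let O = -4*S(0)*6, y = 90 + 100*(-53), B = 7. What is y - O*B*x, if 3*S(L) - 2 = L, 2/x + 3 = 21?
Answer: -46778/9 ≈ -5197.6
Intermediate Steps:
x = ⅑ (x = 2/(-3 + 21) = 2/18 = 2*(1/18) = ⅑ ≈ 0.11111)
S(L) = ⅔ + L/3
y = -5210 (y = 90 - 5300 = -5210)
O = -16 (O = -4*(⅔ + (⅓)*0)*6 = -4*(⅔ + 0)*6 = -4*⅔*6 = -8/3*6 = -16)
y - O*B*x = -5210 - (-16*7)/9 = -5210 - (-112)/9 = -5210 - 1*(-112/9) = -5210 + 112/9 = -46778/9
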